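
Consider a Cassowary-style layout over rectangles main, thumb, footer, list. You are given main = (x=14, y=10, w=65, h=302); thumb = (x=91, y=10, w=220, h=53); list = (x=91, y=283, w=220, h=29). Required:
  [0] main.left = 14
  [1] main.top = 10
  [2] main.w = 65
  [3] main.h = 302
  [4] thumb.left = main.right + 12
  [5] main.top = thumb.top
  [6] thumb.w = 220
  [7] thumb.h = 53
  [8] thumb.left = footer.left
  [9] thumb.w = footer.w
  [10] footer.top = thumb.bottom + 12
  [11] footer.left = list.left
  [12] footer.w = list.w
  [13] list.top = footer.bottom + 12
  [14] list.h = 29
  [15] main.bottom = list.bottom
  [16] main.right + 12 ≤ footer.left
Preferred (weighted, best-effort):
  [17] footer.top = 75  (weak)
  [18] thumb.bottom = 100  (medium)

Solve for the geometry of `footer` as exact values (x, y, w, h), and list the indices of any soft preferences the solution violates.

footer = (x=91, y=75, w=220, h=196)
violated soft preferences: 18

1. footer.x = 91  [thumb.left = footer.left]
2. footer.w = 220  [thumb.w = footer.w]
3. footer.y = 75  [footer.top = thumb.bottom + 12]
4. footer.h = 196  [list.top = footer.bottom + 12]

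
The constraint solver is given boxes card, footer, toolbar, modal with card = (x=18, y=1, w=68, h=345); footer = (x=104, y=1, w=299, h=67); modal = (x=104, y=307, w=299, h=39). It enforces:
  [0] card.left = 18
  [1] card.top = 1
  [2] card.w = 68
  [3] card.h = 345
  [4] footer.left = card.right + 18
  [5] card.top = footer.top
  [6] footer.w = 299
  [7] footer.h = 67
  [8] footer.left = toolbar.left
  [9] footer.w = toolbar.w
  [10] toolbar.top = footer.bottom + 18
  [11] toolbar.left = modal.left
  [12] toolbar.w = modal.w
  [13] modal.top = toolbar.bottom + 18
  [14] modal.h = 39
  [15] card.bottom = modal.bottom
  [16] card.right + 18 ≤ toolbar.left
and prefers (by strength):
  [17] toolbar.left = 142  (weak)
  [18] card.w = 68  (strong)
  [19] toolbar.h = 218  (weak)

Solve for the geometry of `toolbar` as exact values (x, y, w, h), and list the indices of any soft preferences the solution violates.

1. toolbar.x = 104  [footer.left = toolbar.left]
2. toolbar.w = 299  [footer.w = toolbar.w]
3. toolbar.y = 86  [toolbar.top = footer.bottom + 18]
4. toolbar.h = 203  [modal.top = toolbar.bottom + 18]

toolbar = (x=104, y=86, w=299, h=203)
violated soft preferences: 17, 19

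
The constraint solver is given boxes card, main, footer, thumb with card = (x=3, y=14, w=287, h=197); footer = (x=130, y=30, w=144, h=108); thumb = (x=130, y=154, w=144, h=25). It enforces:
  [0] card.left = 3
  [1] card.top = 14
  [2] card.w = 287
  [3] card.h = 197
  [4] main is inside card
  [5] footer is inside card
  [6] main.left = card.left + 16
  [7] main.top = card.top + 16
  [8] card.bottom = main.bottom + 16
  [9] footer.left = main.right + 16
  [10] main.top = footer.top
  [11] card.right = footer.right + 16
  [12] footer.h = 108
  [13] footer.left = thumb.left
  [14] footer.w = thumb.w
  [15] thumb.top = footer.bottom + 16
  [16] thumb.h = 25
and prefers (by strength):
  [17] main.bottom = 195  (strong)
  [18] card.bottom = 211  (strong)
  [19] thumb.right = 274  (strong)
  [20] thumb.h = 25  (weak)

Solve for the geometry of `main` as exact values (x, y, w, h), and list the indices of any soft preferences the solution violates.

1. main.x = 19  [main.left = card.left + 16]
2. main.y = 30  [main.top = card.top + 16]
3. main.h = 165  [card.bottom = main.bottom + 16]
4. main.w = 95  [footer.left = main.right + 16]

main = (x=19, y=30, w=95, h=165)
violated soft preferences: none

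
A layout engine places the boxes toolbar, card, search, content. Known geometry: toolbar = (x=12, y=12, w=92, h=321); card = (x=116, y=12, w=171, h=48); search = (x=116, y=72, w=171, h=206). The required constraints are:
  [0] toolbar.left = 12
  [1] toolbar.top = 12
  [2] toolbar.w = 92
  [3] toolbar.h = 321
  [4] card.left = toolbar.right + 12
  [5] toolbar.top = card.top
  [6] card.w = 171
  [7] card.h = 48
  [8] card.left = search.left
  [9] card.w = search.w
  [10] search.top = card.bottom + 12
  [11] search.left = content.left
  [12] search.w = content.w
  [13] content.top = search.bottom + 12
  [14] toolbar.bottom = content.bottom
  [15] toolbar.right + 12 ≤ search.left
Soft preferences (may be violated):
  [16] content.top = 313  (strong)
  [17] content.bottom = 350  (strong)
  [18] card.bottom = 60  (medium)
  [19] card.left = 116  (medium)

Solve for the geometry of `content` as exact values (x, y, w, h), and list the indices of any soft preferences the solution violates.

1. content.x = 116  [search.left = content.left]
2. content.w = 171  [search.w = content.w]
3. content.y = 290  [content.top = search.bottom + 12]
4. content.h = 43  [toolbar.bottom = content.bottom]

content = (x=116, y=290, w=171, h=43)
violated soft preferences: 16, 17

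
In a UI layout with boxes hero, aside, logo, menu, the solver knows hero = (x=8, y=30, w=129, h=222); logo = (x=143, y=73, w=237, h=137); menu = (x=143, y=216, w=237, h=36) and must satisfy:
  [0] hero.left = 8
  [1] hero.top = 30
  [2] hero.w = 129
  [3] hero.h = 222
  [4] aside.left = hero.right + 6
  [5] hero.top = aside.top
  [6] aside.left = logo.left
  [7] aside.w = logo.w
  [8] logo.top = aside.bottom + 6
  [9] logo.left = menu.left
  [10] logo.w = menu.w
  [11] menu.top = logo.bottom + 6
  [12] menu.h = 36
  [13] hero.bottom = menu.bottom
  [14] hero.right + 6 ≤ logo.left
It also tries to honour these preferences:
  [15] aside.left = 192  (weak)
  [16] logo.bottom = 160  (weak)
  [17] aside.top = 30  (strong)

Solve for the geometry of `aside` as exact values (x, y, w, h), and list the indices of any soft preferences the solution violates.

1. aside.x = 143  [aside.left = hero.right + 6]
2. aside.y = 30  [hero.top = aside.top]
3. aside.w = 237  [aside.w = logo.w]
4. aside.h = 37  [logo.top = aside.bottom + 6]

aside = (x=143, y=30, w=237, h=37)
violated soft preferences: 15, 16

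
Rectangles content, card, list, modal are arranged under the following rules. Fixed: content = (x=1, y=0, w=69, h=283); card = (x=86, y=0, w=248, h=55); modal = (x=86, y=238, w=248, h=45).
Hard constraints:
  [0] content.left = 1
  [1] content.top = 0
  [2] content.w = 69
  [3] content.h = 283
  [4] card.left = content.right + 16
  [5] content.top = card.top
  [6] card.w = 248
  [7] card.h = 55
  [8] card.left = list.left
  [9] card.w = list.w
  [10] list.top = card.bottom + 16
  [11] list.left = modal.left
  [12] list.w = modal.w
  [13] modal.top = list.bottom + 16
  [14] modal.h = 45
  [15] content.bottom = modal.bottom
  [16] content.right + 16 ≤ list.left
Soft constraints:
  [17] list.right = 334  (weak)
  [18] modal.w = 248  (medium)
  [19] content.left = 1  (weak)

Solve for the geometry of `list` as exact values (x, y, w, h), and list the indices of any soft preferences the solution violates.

list = (x=86, y=71, w=248, h=151)
violated soft preferences: none

1. list.x = 86  [card.left = list.left]
2. list.w = 248  [card.w = list.w]
3. list.y = 71  [list.top = card.bottom + 16]
4. list.h = 151  [modal.top = list.bottom + 16]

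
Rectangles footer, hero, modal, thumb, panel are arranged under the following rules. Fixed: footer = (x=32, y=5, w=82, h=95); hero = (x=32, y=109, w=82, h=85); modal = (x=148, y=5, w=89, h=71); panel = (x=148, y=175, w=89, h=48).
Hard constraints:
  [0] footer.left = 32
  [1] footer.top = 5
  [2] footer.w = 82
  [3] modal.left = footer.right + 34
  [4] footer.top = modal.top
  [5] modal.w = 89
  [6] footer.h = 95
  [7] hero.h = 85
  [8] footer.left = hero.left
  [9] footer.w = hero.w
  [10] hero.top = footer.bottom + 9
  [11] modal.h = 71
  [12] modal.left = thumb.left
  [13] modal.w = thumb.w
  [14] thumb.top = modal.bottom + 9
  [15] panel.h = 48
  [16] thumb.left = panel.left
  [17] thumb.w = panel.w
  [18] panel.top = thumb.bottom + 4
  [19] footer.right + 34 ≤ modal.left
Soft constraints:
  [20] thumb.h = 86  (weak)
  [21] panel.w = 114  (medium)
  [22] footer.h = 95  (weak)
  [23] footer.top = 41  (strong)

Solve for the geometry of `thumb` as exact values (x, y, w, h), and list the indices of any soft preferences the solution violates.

1. thumb.x = 148  [modal.left = thumb.left]
2. thumb.w = 89  [modal.w = thumb.w]
3. thumb.y = 85  [thumb.top = modal.bottom + 9]
4. thumb.h = 86  [panel.top = thumb.bottom + 4]

thumb = (x=148, y=85, w=89, h=86)
violated soft preferences: 21, 23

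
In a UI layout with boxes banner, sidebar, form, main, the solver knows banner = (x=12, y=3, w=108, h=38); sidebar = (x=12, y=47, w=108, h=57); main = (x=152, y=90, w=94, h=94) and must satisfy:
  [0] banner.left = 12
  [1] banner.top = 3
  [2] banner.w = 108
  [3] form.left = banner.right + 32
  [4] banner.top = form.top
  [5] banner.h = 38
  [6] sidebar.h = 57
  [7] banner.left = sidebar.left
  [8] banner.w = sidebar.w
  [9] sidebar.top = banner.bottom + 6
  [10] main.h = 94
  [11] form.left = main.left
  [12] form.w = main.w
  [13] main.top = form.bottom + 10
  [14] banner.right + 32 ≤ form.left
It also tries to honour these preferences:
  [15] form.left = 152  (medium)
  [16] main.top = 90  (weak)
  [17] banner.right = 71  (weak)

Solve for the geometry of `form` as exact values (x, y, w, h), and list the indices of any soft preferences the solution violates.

form = (x=152, y=3, w=94, h=77)
violated soft preferences: 17

1. form.x = 152  [form.left = banner.right + 32]
2. form.y = 3  [banner.top = form.top]
3. form.w = 94  [form.w = main.w]
4. form.h = 77  [main.top = form.bottom + 10]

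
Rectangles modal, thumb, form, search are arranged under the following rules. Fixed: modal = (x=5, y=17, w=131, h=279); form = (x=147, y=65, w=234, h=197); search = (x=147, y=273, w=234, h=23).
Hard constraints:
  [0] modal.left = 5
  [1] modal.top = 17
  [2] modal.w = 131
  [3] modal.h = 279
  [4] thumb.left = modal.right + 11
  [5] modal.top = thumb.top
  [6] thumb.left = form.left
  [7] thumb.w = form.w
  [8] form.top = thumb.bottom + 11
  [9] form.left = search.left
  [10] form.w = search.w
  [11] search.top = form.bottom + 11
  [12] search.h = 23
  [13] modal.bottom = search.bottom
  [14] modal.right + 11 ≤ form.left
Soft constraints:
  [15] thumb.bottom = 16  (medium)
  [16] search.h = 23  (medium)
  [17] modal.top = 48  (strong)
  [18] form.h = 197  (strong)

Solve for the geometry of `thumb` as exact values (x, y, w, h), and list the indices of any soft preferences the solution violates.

1. thumb.x = 147  [thumb.left = modal.right + 11]
2. thumb.y = 17  [modal.top = thumb.top]
3. thumb.w = 234  [thumb.w = form.w]
4. thumb.h = 37  [form.top = thumb.bottom + 11]

thumb = (x=147, y=17, w=234, h=37)
violated soft preferences: 15, 17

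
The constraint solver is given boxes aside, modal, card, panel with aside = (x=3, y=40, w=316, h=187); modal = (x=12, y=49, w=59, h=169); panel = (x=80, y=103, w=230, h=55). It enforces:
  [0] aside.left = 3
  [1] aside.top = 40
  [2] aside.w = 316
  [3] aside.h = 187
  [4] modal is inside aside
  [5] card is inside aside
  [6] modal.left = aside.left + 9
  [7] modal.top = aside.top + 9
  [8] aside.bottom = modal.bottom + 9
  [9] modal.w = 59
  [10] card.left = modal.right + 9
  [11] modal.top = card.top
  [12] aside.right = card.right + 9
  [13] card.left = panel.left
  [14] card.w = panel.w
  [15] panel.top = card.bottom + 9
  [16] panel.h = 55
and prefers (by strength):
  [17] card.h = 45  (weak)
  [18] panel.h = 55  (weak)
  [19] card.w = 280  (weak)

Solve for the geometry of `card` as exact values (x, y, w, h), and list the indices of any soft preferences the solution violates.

card = (x=80, y=49, w=230, h=45)
violated soft preferences: 19

1. card.x = 80  [card.left = modal.right + 9]
2. card.y = 49  [modal.top = card.top]
3. card.w = 230  [aside.right = card.right + 9]
4. card.h = 45  [panel.top = card.bottom + 9]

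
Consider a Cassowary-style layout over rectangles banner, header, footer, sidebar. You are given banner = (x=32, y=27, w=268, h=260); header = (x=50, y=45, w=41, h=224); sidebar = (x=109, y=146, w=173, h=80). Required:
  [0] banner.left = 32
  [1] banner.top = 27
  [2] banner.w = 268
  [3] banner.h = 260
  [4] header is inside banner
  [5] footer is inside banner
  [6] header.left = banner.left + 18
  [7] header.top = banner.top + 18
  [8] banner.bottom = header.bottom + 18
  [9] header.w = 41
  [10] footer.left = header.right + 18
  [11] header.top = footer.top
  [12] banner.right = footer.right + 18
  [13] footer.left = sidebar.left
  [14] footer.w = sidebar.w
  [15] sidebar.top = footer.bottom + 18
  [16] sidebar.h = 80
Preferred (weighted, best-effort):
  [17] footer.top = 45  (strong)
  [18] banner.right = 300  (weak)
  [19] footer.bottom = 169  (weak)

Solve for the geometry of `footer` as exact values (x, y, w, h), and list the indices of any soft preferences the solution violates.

1. footer.x = 109  [footer.left = header.right + 18]
2. footer.y = 45  [header.top = footer.top]
3. footer.w = 173  [banner.right = footer.right + 18]
4. footer.h = 83  [sidebar.top = footer.bottom + 18]

footer = (x=109, y=45, w=173, h=83)
violated soft preferences: 19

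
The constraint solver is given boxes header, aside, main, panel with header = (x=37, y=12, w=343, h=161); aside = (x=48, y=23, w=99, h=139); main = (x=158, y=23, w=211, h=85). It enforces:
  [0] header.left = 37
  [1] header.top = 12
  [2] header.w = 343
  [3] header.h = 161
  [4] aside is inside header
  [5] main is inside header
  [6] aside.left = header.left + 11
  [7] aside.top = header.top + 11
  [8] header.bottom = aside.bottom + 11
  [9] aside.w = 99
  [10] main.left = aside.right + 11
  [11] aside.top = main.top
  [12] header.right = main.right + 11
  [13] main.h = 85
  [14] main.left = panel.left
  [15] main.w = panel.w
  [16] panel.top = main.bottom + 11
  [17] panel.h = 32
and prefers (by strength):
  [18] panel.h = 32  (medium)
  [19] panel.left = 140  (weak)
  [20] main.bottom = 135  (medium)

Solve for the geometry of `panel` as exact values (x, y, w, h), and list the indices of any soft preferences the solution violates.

panel = (x=158, y=119, w=211, h=32)
violated soft preferences: 19, 20

1. panel.x = 158  [main.left = panel.left]
2. panel.w = 211  [main.w = panel.w]
3. panel.y = 119  [panel.top = main.bottom + 11]
4. panel.h = 32  [panel.h = 32]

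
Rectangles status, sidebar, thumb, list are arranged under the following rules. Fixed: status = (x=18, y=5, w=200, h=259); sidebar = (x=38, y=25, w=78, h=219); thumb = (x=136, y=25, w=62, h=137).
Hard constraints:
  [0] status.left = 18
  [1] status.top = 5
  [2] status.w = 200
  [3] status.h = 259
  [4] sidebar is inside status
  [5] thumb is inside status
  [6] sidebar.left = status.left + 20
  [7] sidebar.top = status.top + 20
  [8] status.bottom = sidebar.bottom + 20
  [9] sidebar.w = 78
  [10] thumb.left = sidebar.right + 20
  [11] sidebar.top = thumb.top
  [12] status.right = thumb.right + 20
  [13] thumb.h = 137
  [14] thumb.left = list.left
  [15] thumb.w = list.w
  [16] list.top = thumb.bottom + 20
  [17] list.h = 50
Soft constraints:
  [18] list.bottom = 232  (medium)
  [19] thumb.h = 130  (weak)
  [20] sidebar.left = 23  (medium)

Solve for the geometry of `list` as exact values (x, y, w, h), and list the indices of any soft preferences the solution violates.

list = (x=136, y=182, w=62, h=50)
violated soft preferences: 19, 20

1. list.x = 136  [thumb.left = list.left]
2. list.w = 62  [thumb.w = list.w]
3. list.y = 182  [list.top = thumb.bottom + 20]
4. list.h = 50  [list.h = 50]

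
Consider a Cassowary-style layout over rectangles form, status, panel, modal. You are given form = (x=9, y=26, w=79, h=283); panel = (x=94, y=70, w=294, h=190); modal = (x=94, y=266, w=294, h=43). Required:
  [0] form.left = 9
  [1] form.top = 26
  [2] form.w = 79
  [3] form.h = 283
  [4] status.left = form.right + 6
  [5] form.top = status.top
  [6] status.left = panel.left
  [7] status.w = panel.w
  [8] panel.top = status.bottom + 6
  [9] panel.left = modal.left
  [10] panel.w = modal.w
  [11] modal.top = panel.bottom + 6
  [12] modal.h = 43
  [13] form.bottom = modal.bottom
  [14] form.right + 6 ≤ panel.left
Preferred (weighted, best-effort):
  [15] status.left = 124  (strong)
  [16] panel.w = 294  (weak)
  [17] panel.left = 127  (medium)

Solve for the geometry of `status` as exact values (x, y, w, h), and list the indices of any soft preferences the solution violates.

status = (x=94, y=26, w=294, h=38)
violated soft preferences: 15, 17

1. status.x = 94  [status.left = form.right + 6]
2. status.y = 26  [form.top = status.top]
3. status.w = 294  [status.w = panel.w]
4. status.h = 38  [panel.top = status.bottom + 6]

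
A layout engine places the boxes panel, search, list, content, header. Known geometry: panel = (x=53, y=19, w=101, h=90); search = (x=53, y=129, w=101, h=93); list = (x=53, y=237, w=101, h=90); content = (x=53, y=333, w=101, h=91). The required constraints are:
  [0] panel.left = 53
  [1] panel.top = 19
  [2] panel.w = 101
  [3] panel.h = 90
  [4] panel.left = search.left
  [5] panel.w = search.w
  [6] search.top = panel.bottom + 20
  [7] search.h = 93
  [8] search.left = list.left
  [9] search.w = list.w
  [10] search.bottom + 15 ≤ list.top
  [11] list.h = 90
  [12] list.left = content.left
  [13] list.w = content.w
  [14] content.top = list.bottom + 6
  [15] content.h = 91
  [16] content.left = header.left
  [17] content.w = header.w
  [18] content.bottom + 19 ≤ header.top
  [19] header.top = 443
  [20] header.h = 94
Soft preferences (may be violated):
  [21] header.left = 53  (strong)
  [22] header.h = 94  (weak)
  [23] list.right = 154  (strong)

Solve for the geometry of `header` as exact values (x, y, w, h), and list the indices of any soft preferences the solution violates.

1. header.x = 53  [content.left = header.left]
2. header.w = 101  [content.w = header.w]
3. header.y = 443  [header.top = 443]
4. header.h = 94  [header.h = 94]

header = (x=53, y=443, w=101, h=94)
violated soft preferences: none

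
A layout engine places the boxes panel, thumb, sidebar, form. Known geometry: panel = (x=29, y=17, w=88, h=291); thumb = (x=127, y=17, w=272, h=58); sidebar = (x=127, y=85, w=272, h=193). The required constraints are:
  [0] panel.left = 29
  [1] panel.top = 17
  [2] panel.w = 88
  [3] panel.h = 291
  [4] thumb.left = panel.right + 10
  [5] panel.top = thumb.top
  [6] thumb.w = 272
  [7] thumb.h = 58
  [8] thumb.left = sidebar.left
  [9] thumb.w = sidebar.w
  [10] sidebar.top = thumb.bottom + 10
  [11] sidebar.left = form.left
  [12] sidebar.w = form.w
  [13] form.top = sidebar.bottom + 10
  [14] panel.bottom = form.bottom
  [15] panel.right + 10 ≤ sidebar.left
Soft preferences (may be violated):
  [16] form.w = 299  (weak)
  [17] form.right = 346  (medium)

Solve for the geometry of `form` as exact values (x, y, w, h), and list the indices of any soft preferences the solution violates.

1. form.x = 127  [sidebar.left = form.left]
2. form.w = 272  [sidebar.w = form.w]
3. form.y = 288  [form.top = sidebar.bottom + 10]
4. form.h = 20  [panel.bottom = form.bottom]

form = (x=127, y=288, w=272, h=20)
violated soft preferences: 16, 17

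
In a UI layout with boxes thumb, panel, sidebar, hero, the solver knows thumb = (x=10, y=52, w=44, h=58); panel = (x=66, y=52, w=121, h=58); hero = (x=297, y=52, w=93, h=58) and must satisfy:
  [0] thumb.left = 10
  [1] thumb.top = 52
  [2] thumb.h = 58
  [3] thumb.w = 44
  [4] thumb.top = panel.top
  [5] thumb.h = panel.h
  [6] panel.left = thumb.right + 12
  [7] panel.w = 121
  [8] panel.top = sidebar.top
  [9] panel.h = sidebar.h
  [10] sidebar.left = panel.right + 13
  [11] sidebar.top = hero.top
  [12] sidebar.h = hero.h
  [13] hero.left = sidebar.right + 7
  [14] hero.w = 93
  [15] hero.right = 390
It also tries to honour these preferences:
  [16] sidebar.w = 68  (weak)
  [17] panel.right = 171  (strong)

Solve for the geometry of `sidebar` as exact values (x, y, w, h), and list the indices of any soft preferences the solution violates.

1. sidebar.y = 52  [panel.top = sidebar.top]
2. sidebar.h = 58  [panel.h = sidebar.h]
3. sidebar.x = 200  [sidebar.left = panel.right + 13]
4. sidebar.w = 90  [hero.left = sidebar.right + 7]

sidebar = (x=200, y=52, w=90, h=58)
violated soft preferences: 16, 17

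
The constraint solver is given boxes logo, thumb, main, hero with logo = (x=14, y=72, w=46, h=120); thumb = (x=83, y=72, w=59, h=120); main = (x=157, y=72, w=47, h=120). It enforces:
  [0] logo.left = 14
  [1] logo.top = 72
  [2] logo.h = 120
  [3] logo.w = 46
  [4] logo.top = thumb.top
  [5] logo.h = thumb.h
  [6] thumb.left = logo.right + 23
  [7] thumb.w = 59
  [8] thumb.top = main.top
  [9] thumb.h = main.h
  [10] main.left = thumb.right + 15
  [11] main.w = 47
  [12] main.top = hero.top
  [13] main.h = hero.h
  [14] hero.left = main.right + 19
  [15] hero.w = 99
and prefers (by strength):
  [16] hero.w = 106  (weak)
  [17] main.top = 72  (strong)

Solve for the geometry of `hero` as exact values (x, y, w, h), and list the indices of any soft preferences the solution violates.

hero = (x=223, y=72, w=99, h=120)
violated soft preferences: 16

1. hero.y = 72  [main.top = hero.top]
2. hero.h = 120  [main.h = hero.h]
3. hero.x = 223  [hero.left = main.right + 19]
4. hero.w = 99  [hero.w = 99]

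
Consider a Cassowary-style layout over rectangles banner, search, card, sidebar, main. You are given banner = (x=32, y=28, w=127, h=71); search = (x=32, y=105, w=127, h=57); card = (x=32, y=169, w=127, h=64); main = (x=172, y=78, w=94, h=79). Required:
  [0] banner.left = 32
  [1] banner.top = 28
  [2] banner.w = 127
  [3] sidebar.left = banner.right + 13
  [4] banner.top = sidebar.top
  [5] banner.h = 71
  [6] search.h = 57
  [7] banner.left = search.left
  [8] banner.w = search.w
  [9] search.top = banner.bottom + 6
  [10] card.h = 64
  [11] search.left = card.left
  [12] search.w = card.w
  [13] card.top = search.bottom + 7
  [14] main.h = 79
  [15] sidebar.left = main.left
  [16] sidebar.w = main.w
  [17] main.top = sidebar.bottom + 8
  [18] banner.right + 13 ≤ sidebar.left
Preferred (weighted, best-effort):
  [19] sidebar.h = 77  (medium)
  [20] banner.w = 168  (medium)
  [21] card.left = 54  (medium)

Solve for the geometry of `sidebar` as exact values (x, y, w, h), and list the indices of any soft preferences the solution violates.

sidebar = (x=172, y=28, w=94, h=42)
violated soft preferences: 19, 20, 21

1. sidebar.x = 172  [sidebar.left = banner.right + 13]
2. sidebar.y = 28  [banner.top = sidebar.top]
3. sidebar.w = 94  [sidebar.w = main.w]
4. sidebar.h = 42  [main.top = sidebar.bottom + 8]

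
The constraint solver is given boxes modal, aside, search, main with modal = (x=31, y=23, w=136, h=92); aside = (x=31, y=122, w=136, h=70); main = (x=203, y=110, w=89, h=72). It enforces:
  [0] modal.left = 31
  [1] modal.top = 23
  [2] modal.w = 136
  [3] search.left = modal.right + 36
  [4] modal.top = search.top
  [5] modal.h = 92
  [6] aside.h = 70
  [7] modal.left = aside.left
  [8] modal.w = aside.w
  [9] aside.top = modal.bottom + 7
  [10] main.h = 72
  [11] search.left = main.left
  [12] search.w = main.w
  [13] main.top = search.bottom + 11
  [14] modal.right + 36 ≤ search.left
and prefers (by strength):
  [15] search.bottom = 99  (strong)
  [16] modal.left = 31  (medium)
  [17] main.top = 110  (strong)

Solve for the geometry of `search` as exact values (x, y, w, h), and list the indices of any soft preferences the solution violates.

search = (x=203, y=23, w=89, h=76)
violated soft preferences: none

1. search.x = 203  [search.left = modal.right + 36]
2. search.y = 23  [modal.top = search.top]
3. search.w = 89  [search.w = main.w]
4. search.h = 76  [main.top = search.bottom + 11]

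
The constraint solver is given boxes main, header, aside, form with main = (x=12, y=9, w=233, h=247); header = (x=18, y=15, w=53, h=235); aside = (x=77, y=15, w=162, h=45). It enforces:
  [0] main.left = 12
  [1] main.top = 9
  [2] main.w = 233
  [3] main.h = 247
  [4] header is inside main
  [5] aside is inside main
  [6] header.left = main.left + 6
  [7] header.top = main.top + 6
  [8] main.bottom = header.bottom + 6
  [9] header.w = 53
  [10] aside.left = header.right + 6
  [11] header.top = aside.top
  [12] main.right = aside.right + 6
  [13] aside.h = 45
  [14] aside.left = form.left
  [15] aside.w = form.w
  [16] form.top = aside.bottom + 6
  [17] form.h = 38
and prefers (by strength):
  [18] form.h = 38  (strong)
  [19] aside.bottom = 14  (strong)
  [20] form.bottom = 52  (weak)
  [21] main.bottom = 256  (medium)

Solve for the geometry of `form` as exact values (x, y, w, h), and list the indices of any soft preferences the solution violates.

1. form.x = 77  [aside.left = form.left]
2. form.w = 162  [aside.w = form.w]
3. form.y = 66  [form.top = aside.bottom + 6]
4. form.h = 38  [form.h = 38]

form = (x=77, y=66, w=162, h=38)
violated soft preferences: 19, 20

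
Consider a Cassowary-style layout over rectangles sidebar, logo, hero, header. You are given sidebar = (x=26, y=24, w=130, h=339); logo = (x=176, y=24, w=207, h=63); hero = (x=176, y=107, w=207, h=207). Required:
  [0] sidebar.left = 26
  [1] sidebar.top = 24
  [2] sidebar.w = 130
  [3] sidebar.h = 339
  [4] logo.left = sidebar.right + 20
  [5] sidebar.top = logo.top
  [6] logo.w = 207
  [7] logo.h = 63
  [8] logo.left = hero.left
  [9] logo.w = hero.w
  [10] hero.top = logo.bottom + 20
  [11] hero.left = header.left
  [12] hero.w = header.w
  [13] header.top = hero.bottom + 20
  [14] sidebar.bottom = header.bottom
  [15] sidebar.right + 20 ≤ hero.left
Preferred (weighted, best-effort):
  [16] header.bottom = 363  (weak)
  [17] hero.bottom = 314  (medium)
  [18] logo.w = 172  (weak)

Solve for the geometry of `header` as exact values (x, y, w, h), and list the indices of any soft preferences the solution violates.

1. header.x = 176  [hero.left = header.left]
2. header.w = 207  [hero.w = header.w]
3. header.y = 334  [header.top = hero.bottom + 20]
4. header.h = 29  [sidebar.bottom = header.bottom]

header = (x=176, y=334, w=207, h=29)
violated soft preferences: 18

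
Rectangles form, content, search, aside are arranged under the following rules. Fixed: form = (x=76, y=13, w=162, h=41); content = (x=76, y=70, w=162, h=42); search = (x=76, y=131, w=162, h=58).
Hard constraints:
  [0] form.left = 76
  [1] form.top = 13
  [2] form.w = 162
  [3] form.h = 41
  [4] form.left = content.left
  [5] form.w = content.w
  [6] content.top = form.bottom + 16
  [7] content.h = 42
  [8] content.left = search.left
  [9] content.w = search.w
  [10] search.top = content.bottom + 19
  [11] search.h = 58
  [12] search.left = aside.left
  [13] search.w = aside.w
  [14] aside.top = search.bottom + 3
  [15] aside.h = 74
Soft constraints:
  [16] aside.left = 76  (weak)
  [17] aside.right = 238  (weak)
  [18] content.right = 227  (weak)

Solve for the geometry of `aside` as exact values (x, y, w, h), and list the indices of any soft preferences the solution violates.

1. aside.x = 76  [search.left = aside.left]
2. aside.w = 162  [search.w = aside.w]
3. aside.y = 192  [aside.top = search.bottom + 3]
4. aside.h = 74  [aside.h = 74]

aside = (x=76, y=192, w=162, h=74)
violated soft preferences: 18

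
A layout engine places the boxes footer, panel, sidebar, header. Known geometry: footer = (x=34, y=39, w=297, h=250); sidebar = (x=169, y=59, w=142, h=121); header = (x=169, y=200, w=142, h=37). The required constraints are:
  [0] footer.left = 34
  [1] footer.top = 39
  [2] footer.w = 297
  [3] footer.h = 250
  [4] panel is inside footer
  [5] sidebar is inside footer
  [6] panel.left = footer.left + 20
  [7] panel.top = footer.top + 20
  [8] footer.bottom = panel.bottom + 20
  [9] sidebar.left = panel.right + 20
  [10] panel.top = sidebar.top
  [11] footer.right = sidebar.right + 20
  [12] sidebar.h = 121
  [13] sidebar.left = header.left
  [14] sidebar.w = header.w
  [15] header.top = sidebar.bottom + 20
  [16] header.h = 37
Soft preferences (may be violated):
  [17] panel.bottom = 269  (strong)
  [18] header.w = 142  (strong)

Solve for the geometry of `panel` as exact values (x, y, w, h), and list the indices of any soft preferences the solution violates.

panel = (x=54, y=59, w=95, h=210)
violated soft preferences: none

1. panel.x = 54  [panel.left = footer.left + 20]
2. panel.y = 59  [panel.top = footer.top + 20]
3. panel.h = 210  [footer.bottom = panel.bottom + 20]
4. panel.w = 95  [sidebar.left = panel.right + 20]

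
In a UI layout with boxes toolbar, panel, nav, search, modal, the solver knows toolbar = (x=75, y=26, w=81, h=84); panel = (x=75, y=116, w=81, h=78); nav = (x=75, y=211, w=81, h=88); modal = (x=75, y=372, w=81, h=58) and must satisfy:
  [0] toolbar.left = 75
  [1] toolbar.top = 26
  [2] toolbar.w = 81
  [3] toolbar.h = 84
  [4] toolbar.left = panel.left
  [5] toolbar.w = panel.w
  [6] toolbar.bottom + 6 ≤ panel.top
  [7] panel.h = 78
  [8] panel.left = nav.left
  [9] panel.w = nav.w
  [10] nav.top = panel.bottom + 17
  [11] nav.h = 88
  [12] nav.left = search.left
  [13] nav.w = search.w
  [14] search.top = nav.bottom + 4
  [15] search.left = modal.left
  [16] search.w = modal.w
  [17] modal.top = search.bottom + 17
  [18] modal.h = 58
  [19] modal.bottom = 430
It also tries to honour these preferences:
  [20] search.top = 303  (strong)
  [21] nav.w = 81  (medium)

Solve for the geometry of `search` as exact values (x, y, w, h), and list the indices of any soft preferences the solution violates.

search = (x=75, y=303, w=81, h=52)
violated soft preferences: none

1. search.x = 75  [nav.left = search.left]
2. search.w = 81  [nav.w = search.w]
3. search.y = 303  [search.top = nav.bottom + 4]
4. search.h = 52  [modal.top = search.bottom + 17]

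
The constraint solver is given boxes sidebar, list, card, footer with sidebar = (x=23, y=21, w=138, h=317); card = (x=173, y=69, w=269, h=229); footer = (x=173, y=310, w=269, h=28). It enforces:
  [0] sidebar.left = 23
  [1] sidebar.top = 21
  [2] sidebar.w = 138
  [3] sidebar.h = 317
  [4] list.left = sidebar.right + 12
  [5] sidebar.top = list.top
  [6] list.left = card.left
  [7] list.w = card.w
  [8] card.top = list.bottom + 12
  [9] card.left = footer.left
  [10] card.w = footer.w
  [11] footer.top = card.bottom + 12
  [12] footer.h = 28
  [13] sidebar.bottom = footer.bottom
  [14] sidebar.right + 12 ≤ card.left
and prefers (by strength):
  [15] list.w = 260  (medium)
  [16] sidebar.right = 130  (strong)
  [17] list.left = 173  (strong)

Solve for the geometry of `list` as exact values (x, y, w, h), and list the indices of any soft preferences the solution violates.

1. list.x = 173  [list.left = sidebar.right + 12]
2. list.y = 21  [sidebar.top = list.top]
3. list.w = 269  [list.w = card.w]
4. list.h = 36  [card.top = list.bottom + 12]

list = (x=173, y=21, w=269, h=36)
violated soft preferences: 15, 16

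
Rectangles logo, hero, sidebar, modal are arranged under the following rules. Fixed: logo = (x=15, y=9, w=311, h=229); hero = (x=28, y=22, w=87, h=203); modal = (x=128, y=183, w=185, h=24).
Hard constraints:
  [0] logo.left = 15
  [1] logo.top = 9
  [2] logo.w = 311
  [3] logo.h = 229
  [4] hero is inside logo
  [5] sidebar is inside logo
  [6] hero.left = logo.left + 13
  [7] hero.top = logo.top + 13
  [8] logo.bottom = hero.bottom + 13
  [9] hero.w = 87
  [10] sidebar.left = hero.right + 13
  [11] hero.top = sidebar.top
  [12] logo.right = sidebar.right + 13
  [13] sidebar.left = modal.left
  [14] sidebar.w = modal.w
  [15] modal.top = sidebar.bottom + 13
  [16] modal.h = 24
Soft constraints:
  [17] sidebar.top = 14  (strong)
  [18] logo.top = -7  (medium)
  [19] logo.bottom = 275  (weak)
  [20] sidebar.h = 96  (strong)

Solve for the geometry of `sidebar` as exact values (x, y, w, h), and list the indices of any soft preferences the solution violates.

1. sidebar.x = 128  [sidebar.left = hero.right + 13]
2. sidebar.y = 22  [hero.top = sidebar.top]
3. sidebar.w = 185  [logo.right = sidebar.right + 13]
4. sidebar.h = 148  [modal.top = sidebar.bottom + 13]

sidebar = (x=128, y=22, w=185, h=148)
violated soft preferences: 17, 18, 19, 20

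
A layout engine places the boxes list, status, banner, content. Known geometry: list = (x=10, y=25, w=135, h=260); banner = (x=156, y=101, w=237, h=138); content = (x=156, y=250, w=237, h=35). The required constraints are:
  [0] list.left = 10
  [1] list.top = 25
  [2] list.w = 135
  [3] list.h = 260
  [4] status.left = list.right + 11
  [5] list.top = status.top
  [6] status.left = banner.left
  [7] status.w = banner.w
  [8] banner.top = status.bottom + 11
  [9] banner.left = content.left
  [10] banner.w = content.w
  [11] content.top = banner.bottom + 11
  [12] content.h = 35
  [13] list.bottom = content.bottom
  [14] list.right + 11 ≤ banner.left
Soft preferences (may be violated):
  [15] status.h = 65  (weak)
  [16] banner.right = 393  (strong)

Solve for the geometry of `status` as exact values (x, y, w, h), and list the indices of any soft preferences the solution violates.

status = (x=156, y=25, w=237, h=65)
violated soft preferences: none

1. status.x = 156  [status.left = list.right + 11]
2. status.y = 25  [list.top = status.top]
3. status.w = 237  [status.w = banner.w]
4. status.h = 65  [banner.top = status.bottom + 11]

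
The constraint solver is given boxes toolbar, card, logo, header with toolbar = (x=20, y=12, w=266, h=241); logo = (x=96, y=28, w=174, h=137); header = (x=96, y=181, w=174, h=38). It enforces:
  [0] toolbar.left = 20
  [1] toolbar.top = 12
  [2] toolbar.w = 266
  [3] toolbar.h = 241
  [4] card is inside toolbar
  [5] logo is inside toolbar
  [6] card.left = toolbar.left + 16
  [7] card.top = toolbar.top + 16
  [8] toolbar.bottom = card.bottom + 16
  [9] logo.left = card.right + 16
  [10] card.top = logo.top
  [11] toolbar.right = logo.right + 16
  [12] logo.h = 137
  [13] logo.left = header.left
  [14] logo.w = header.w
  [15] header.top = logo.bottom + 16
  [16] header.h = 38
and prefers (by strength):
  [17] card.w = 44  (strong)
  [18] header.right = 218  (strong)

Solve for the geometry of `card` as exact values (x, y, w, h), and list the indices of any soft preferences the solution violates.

1. card.x = 36  [card.left = toolbar.left + 16]
2. card.y = 28  [card.top = toolbar.top + 16]
3. card.h = 209  [toolbar.bottom = card.bottom + 16]
4. card.w = 44  [logo.left = card.right + 16]

card = (x=36, y=28, w=44, h=209)
violated soft preferences: 18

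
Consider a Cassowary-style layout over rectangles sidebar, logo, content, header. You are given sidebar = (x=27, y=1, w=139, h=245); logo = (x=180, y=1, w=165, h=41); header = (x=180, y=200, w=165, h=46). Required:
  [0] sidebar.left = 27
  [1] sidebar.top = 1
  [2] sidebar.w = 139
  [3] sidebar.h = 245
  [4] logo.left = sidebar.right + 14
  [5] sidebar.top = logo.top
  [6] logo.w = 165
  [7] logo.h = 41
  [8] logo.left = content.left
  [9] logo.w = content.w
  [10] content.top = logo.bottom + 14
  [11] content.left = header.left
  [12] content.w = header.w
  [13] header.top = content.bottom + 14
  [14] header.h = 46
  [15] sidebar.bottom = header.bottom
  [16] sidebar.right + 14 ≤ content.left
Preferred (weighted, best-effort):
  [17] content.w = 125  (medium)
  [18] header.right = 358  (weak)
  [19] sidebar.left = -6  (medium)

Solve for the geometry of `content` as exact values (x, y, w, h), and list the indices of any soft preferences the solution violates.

content = (x=180, y=56, w=165, h=130)
violated soft preferences: 17, 18, 19

1. content.x = 180  [logo.left = content.left]
2. content.w = 165  [logo.w = content.w]
3. content.y = 56  [content.top = logo.bottom + 14]
4. content.h = 130  [header.top = content.bottom + 14]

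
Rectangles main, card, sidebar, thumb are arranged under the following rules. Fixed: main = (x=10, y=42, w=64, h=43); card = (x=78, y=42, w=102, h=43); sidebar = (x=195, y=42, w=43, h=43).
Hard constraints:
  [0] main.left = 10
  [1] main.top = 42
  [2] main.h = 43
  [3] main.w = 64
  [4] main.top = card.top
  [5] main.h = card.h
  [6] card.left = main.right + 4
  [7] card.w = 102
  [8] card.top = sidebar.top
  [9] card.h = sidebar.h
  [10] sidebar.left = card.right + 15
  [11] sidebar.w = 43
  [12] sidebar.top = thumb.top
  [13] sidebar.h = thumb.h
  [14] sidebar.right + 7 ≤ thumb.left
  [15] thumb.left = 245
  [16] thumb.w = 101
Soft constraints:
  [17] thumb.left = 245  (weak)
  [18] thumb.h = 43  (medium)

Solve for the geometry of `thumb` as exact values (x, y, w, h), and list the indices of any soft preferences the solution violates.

thumb = (x=245, y=42, w=101, h=43)
violated soft preferences: none

1. thumb.y = 42  [sidebar.top = thumb.top]
2. thumb.h = 43  [sidebar.h = thumb.h]
3. thumb.x = 245  [thumb.left = 245]
4. thumb.w = 101  [thumb.w = 101]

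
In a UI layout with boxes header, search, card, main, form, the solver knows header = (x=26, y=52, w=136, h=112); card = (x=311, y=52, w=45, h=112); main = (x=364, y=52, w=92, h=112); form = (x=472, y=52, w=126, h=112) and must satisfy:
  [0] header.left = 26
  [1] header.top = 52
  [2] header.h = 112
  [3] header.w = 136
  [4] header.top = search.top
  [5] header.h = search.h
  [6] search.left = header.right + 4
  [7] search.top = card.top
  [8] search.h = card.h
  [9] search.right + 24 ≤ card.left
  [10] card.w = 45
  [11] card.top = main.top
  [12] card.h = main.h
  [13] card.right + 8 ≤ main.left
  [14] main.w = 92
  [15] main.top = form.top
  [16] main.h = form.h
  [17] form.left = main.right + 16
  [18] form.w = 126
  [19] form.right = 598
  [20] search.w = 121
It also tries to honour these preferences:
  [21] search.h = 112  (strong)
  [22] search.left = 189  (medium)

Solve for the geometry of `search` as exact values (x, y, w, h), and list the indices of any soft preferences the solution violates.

1. search.y = 52  [header.top = search.top]
2. search.h = 112  [header.h = search.h]
3. search.x = 166  [search.left = header.right + 4]
4. search.w = 121  [search.w = 121]

search = (x=166, y=52, w=121, h=112)
violated soft preferences: 22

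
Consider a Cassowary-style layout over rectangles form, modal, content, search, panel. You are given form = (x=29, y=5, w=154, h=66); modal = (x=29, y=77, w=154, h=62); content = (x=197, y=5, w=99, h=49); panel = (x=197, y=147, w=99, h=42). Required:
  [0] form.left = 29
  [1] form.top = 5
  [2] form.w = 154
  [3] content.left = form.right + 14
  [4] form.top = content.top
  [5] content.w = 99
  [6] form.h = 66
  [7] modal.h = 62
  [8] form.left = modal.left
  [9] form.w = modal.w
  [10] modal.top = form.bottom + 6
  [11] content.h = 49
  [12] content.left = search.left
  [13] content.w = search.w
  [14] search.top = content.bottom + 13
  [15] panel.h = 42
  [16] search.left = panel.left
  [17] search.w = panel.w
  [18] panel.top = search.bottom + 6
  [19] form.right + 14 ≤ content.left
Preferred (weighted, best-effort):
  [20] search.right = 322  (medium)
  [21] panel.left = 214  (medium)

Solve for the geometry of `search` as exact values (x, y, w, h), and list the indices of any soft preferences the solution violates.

search = (x=197, y=67, w=99, h=74)
violated soft preferences: 20, 21

1. search.x = 197  [content.left = search.left]
2. search.w = 99  [content.w = search.w]
3. search.y = 67  [search.top = content.bottom + 13]
4. search.h = 74  [panel.top = search.bottom + 6]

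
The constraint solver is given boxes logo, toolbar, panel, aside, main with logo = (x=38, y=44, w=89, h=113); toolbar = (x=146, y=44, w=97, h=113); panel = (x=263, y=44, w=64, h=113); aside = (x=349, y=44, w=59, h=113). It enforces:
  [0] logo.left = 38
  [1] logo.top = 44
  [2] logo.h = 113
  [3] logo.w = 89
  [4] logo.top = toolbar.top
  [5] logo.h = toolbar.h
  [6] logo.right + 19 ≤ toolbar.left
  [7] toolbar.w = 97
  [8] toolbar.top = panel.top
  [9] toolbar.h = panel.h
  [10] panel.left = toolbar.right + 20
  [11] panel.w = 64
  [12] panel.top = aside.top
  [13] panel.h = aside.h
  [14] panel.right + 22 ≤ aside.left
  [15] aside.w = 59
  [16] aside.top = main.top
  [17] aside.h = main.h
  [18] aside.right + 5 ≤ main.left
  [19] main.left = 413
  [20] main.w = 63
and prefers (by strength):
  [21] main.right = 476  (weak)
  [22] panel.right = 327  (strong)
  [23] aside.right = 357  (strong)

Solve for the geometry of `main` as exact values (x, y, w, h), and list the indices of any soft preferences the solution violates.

main = (x=413, y=44, w=63, h=113)
violated soft preferences: 23

1. main.y = 44  [aside.top = main.top]
2. main.h = 113  [aside.h = main.h]
3. main.x = 413  [main.left = 413]
4. main.w = 63  [main.w = 63]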